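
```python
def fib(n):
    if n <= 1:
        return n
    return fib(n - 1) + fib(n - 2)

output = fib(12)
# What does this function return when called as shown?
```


fib(12)
= fib(11) + fib(10)
= (fib(10) + fib(9)) + fib(10)
Computing bottom-up: fib(0)=0, fib(1)=1, fib(2)=1, fib(3)=2, fib(4)=3, fib(5)=5, fib(6)=8, fib(7)=13, fib(8)=21, fib(9)=34, fib(10)=55, fib(11)=89, fib(12)=144
= 144


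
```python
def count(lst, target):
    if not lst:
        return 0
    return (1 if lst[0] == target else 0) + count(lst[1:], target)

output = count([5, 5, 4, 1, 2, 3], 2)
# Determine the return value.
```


count([5, 5, 4, 1, 2, 3], 2)
lst[0]=5 != 2: 0 + count([5, 4, 1, 2, 3], 2)
lst[0]=5 != 2: 0 + count([4, 1, 2, 3], 2)
lst[0]=4 != 2: 0 + count([1, 2, 3], 2)
lst[0]=1 != 2: 0 + count([2, 3], 2)
lst[0]=2 == 2: 1 + count([3], 2)
lst[0]=3 != 2: 0 + count([], 2)
= 1


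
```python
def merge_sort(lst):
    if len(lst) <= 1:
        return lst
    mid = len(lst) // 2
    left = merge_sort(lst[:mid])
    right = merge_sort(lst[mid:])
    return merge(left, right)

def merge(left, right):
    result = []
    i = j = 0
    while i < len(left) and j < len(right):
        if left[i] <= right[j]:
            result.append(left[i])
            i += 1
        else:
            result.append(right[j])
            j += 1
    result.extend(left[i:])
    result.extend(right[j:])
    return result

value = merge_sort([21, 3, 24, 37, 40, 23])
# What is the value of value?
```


merge_sort([21, 3, 24, 37, 40, 23])
Split into [21, 3, 24] and [37, 40, 23]
Left sorted: [3, 21, 24]
Right sorted: [23, 37, 40]
Merge [3, 21, 24] and [23, 37, 40]
= [3, 21, 23, 24, 37, 40]


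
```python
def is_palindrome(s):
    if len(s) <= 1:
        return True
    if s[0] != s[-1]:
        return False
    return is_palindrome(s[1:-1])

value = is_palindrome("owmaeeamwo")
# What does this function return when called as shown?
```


is_palindrome("owmaeeamwo")
"owmaeeamwo": s[0]='o' == s[-1]='o' -> is_palindrome("wmaeeamw")
"wmaeeamw": s[0]='w' == s[-1]='w' -> is_palindrome("maeeam")
"maeeam": s[0]='m' == s[-1]='m' -> is_palindrome("aeea")
"aeea": s[0]='a' == s[-1]='a' -> is_palindrome("ee")
"ee": s[0]='e' == s[-1]='e' -> is_palindrome("")
"": len <= 1 -> True
= True


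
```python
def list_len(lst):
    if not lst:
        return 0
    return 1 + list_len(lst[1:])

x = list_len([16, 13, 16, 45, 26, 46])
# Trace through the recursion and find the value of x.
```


list_len([16, 13, 16, 45, 26, 46])
= 1 + list_len([13, 16, 45, 26, 46])
= 1 + 1 + list_len([16, 45, 26, 46])
= 1 + 1 + 1 + list_len([45, 26, 46])
= 1 + 1 + 1 + 1 + list_len([26, 46])
= 1 + 1 + 1 + 1 + 1 + list_len([46])
= 1 + 1 + 1 + 1 + 1 + 1 + list_len([])
= 1 + 1 + 1 + 1 + 1 + 1 + 0
= 6


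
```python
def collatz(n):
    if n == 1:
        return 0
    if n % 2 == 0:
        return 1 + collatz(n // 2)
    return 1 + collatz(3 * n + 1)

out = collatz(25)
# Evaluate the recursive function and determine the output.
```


collatz(25)
25 is odd -> 3*25+1 = 76 -> collatz(76)
76 is even -> collatz(38)
38 is even -> collatz(19)
19 is odd -> 3*19+1 = 58 -> collatz(58)
58 is even -> collatz(29)
29 is odd -> 3*29+1 = 88 -> collatz(88)
88 is even -> collatz(44)
44 is even -> collatz(22)
22 is even -> collatz(11)
11 is odd -> 3*11+1 = 34 -> collatz(34)
34 is even -> collatz(17)
17 is odd -> 3*17+1 = 52 -> collatz(52)
52 is even -> collatz(26)
26 is even -> collatz(13)
13 is odd -> 3*13+1 = 40 -> collatz(40)
40 is even -> collatz(20)
20 is even -> collatz(10)
10 is even -> collatz(5)
5 is odd -> 3*5+1 = 16 -> collatz(16)
16 is even -> collatz(8)
8 is even -> collatz(4)
4 is even -> collatz(2)
2 is even -> collatz(1)
Reached 1 after 23 steps
= 23


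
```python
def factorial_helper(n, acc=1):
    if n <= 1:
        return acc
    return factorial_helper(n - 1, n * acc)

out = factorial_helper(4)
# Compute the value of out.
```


factorial_helper(4, 1)
= factorial_helper(3, 4 * 1) = factorial_helper(3, 4)
= factorial_helper(2, 3 * 4) = factorial_helper(2, 12)
= factorial_helper(1, 2 * 12) = factorial_helper(1, 24)
n <= 1, return acc = 24


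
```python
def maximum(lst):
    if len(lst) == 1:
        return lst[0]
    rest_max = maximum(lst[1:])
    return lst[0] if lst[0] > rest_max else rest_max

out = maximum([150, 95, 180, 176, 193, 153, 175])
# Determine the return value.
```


maximum([150, 95, 180, 176, 193, 153, 175])
= compare 150 with maximum([95, 180, 176, 193, 153, 175])
= compare 95 with maximum([180, 176, 193, 153, 175])
= compare 180 with maximum([176, 193, 153, 175])
= compare 176 with maximum([193, 153, 175])
= compare 193 with maximum([153, 175])
= compare 153 with maximum([175])
Base: maximum([175]) = 175
compare 153 with 175: max = 175
compare 193 with 175: max = 193
compare 176 with 193: max = 193
compare 180 with 193: max = 193
compare 95 with 193: max = 193
compare 150 with 193: max = 193
= 193


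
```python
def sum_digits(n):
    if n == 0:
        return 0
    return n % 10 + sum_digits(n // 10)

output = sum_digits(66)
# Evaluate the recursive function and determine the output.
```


sum_digits(66)
= 6 + sum_digits(6)
= 6 + 6 + sum_digits(0)
= 6 + 6 + 0
= 12


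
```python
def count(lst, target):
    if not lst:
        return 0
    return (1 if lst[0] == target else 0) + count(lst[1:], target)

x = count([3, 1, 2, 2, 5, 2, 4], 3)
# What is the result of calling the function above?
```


count([3, 1, 2, 2, 5, 2, 4], 3)
lst[0]=3 == 3: 1 + count([1, 2, 2, 5, 2, 4], 3)
lst[0]=1 != 3: 0 + count([2, 2, 5, 2, 4], 3)
lst[0]=2 != 3: 0 + count([2, 5, 2, 4], 3)
lst[0]=2 != 3: 0 + count([5, 2, 4], 3)
lst[0]=5 != 3: 0 + count([2, 4], 3)
lst[0]=2 != 3: 0 + count([4], 3)
lst[0]=4 != 3: 0 + count([], 3)
= 1


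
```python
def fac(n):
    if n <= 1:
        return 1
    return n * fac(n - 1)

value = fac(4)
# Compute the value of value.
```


fac(4)
= 4 * fac(3)
= 4 * 3 * fac(2)
= 4 * 3 * 2 * fac(1)
= 4 * 3 * 2 * 1
= 24


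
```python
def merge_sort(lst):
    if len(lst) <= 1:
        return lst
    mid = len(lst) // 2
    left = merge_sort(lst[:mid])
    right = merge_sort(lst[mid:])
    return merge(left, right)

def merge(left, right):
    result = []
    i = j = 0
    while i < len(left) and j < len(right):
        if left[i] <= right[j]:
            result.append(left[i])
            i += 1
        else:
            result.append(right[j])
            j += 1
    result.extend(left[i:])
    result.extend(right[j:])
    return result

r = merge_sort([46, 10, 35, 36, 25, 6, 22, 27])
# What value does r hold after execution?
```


merge_sort([46, 10, 35, 36, 25, 6, 22, 27])
Split into [46, 10, 35, 36] and [25, 6, 22, 27]
Left sorted: [10, 35, 36, 46]
Right sorted: [6, 22, 25, 27]
Merge [10, 35, 36, 46] and [6, 22, 25, 27]
= [6, 10, 22, 25, 27, 35, 36, 46]


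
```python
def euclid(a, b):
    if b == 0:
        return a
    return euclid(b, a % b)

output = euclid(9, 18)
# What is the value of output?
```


euclid(9, 18)
= euclid(18, 9 % 18) = euclid(18, 9)
= euclid(9, 18 % 9) = euclid(9, 0)
b == 0, return a = 9


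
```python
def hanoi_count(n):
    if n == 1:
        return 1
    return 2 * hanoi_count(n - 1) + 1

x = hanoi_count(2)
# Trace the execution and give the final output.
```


hanoi_count(2)
= 2 * hanoi_count(1) + 1
Now compute bottom-up:
hanoi_count(1) = 1
hanoi_count(2) = 2 * 1 + 1 = 3
= 3


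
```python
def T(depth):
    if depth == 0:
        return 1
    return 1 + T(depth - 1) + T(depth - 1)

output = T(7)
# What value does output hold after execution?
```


T(7)
= 1 + T(6) + T(6)
= 1 + 2 * T(6)
T(k) = 2^(k+1) - 1
T(0) = 1
T(1) = 3
T(2) = 7
T(3) = 15
T(4) = 31
T(7) = 2^8 - 1 = 255


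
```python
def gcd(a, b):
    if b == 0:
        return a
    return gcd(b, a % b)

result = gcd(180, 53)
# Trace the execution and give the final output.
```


gcd(180, 53)
= gcd(53, 180 % 53) = gcd(53, 21)
= gcd(21, 53 % 21) = gcd(21, 11)
= gcd(11, 21 % 11) = gcd(11, 10)
= gcd(10, 11 % 10) = gcd(10, 1)
= gcd(1, 10 % 1) = gcd(1, 0)
b == 0, return a = 1


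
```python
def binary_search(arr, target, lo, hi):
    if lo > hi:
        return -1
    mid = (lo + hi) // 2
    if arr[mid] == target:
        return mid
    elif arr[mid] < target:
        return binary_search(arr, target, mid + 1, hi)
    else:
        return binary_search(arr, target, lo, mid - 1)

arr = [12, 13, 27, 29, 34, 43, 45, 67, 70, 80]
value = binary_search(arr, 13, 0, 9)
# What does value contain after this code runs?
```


binary_search(arr, 13, 0, 9)
lo=0, hi=9, mid=4, arr[mid]=34
34 > 13, search left half
lo=0, hi=3, mid=1, arr[mid]=13
arr[1] == 13, found at index 1
= 1


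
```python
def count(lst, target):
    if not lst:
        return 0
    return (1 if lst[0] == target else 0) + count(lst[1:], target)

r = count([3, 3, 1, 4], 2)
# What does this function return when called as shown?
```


count([3, 3, 1, 4], 2)
lst[0]=3 != 2: 0 + count([3, 1, 4], 2)
lst[0]=3 != 2: 0 + count([1, 4], 2)
lst[0]=1 != 2: 0 + count([4], 2)
lst[0]=4 != 2: 0 + count([], 2)
= 0


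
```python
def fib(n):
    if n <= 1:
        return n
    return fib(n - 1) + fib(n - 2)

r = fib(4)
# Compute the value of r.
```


fib(4)
= fib(3) + fib(2)
= (fib(2) + fib(1)) + fib(2)
Computing bottom-up: fib(0)=0, fib(1)=1, fib(2)=1, fib(3)=2, fib(4)=3
= 3


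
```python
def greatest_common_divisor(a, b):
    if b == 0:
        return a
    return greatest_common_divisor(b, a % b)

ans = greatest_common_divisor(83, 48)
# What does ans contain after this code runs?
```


greatest_common_divisor(83, 48)
= greatest_common_divisor(48, 83 % 48) = greatest_common_divisor(48, 35)
= greatest_common_divisor(35, 48 % 35) = greatest_common_divisor(35, 13)
= greatest_common_divisor(13, 35 % 13) = greatest_common_divisor(13, 9)
= greatest_common_divisor(9, 13 % 9) = greatest_common_divisor(9, 4)
= greatest_common_divisor(4, 9 % 4) = greatest_common_divisor(4, 1)
= greatest_common_divisor(1, 4 % 1) = greatest_common_divisor(1, 0)
b == 0, return a = 1


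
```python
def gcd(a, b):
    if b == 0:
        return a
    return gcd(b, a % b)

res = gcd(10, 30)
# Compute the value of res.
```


gcd(10, 30)
= gcd(30, 10 % 30) = gcd(30, 10)
= gcd(10, 30 % 10) = gcd(10, 0)
b == 0, return a = 10


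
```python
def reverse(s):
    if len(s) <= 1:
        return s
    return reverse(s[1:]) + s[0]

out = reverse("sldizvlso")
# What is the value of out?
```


reverse("sldizvlso")
= reverse("ldizvlso") + "s"
= reverse("dizvlso") + "l" + "s"
= reverse("izvlso") + "d" + "l" + "s"
= reverse("zvlso") + "i" + "d" + "l" + "s"
= reverse("vlso") + "z" + "i" + "d" + "l" + "s"
= reverse("lso") + "v" + "z" + "i" + "d" + "l" + "s"
= reverse("so") + "l" + "v" + "z" + "i" + "d" + "l" + "s"
= reverse("o") + "s" + "l" + "v" + "z" + "i" + "d" + "l" + "s"
= "o" + "s" + "l" + "v" + "z" + "i" + "d" + "l" + "s"
= "oslvzidls"


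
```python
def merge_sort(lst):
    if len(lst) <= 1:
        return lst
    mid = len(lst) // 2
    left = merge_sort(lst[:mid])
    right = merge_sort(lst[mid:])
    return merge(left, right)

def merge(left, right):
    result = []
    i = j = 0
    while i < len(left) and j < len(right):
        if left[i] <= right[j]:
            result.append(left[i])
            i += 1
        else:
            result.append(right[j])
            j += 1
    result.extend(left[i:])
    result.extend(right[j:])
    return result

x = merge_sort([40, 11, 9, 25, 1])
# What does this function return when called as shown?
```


merge_sort([40, 11, 9, 25, 1])
Split into [40, 11] and [9, 25, 1]
Left sorted: [11, 40]
Right sorted: [1, 9, 25]
Merge [11, 40] and [1, 9, 25]
= [1, 9, 11, 25, 40]


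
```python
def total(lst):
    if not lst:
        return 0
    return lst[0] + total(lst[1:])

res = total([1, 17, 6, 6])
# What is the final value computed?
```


total([1, 17, 6, 6])
= 1 + total([17, 6, 6])
= 1 + 17 + total([6, 6])
= 1 + 17 + 6 + total([6])
= 1 + 17 + 6 + 6 + total([])
= 1 + 17 + 6 + 6 + 0
= 30


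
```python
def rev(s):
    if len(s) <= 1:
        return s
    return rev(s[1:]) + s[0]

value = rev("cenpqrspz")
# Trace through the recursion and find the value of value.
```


rev("cenpqrspz")
= rev("enpqrspz") + "c"
= rev("npqrspz") + "e" + "c"
= rev("pqrspz") + "n" + "e" + "c"
= rev("qrspz") + "p" + "n" + "e" + "c"
= rev("rspz") + "q" + "p" + "n" + "e" + "c"
= rev("spz") + "r" + "q" + "p" + "n" + "e" + "c"
= rev("pz") + "s" + "r" + "q" + "p" + "n" + "e" + "c"
= rev("z") + "p" + "s" + "r" + "q" + "p" + "n" + "e" + "c"
= "z" + "p" + "s" + "r" + "q" + "p" + "n" + "e" + "c"
= "zpsrqpnec"


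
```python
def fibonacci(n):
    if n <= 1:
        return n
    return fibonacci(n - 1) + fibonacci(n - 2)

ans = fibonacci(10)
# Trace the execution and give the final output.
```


fibonacci(10)
= fibonacci(9) + fibonacci(8)
= (fibonacci(8) + fibonacci(7)) + fibonacci(8)
Computing bottom-up: fibonacci(0)=0, fibonacci(1)=1, fibonacci(2)=1, fibonacci(3)=2, fibonacci(4)=3, fibonacci(5)=5, fibonacci(6)=8, fibonacci(7)=13, fibonacci(8)=21, fibonacci(9)=34, fibonacci(10)=55
= 55


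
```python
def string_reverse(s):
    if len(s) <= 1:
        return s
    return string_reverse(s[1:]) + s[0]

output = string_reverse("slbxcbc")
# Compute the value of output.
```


string_reverse("slbxcbc")
= string_reverse("lbxcbc") + "s"
= string_reverse("bxcbc") + "l" + "s"
= string_reverse("xcbc") + "b" + "l" + "s"
= string_reverse("cbc") + "x" + "b" + "l" + "s"
= string_reverse("bc") + "c" + "x" + "b" + "l" + "s"
= string_reverse("c") + "b" + "c" + "x" + "b" + "l" + "s"
= "c" + "b" + "c" + "x" + "b" + "l" + "s"
= "cbcxbls"


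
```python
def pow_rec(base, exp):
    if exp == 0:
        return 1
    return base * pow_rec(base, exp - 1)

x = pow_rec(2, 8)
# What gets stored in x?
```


pow_rec(2, 8)
= 2 * pow_rec(2, 7)
= 2 * 2 * pow_rec(2, 6)
= 2 * 2 * 2 * pow_rec(2, 5)
= 2 * 2 * 2 * 2 * pow_rec(2, 4)
= 2 * 2 * 2 * 2 * 2 * pow_rec(2, 3)
= 2 * 2 * 2 * 2 * 2 * 2 * pow_rec(2, 2)
= 2 * 2 * 2 * 2 * 2 * 2 * 2 * pow_rec(2, 1)
= 2 * 2 * 2 * 2 * 2 * 2 * 2 * 2 * pow_rec(2, 0)
= 2 * 2 * 2 * 2 * 2 * 2 * 2 * 2 * 1
= 256


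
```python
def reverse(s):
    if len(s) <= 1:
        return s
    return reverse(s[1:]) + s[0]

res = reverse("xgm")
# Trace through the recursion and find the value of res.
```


reverse("xgm")
= reverse("gm") + "x"
= reverse("m") + "g" + "x"
= "m" + "g" + "x"
= "mgx"


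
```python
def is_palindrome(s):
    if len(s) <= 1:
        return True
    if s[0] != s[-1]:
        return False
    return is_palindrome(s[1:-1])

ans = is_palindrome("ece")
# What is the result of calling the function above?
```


is_palindrome("ece")
"ece": s[0]='e' == s[-1]='e' -> is_palindrome("c")
"c": len <= 1 -> True
= True


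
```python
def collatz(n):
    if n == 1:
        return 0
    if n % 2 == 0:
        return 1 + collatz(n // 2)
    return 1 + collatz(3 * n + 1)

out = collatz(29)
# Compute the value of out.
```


collatz(29)
29 is odd -> 3*29+1 = 88 -> collatz(88)
88 is even -> collatz(44)
44 is even -> collatz(22)
22 is even -> collatz(11)
11 is odd -> 3*11+1 = 34 -> collatz(34)
34 is even -> collatz(17)
17 is odd -> 3*17+1 = 52 -> collatz(52)
52 is even -> collatz(26)
26 is even -> collatz(13)
13 is odd -> 3*13+1 = 40 -> collatz(40)
40 is even -> collatz(20)
20 is even -> collatz(10)
10 is even -> collatz(5)
5 is odd -> 3*5+1 = 16 -> collatz(16)
16 is even -> collatz(8)
8 is even -> collatz(4)
4 is even -> collatz(2)
2 is even -> collatz(1)
Reached 1 after 18 steps
= 18


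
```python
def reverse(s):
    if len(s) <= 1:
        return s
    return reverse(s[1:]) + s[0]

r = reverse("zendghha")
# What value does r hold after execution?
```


reverse("zendghha")
= reverse("endghha") + "z"
= reverse("ndghha") + "e" + "z"
= reverse("dghha") + "n" + "e" + "z"
= reverse("ghha") + "d" + "n" + "e" + "z"
= reverse("hha") + "g" + "d" + "n" + "e" + "z"
= reverse("ha") + "h" + "g" + "d" + "n" + "e" + "z"
= reverse("a") + "h" + "h" + "g" + "d" + "n" + "e" + "z"
= "a" + "h" + "h" + "g" + "d" + "n" + "e" + "z"
= "ahhgdnez"


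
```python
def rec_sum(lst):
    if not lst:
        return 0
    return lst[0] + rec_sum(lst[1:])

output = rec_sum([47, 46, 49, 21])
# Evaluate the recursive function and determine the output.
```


rec_sum([47, 46, 49, 21])
= 47 + rec_sum([46, 49, 21])
= 47 + 46 + rec_sum([49, 21])
= 47 + 46 + 49 + rec_sum([21])
= 47 + 46 + 49 + 21 + rec_sum([])
= 47 + 46 + 49 + 21 + 0
= 163


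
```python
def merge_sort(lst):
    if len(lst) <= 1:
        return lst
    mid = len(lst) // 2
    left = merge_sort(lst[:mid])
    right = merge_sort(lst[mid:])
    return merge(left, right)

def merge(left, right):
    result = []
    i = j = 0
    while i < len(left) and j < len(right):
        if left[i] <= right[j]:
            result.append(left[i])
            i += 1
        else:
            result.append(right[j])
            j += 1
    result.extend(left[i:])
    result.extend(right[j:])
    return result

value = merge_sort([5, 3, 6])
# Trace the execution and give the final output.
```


merge_sort([5, 3, 6])
Split into [5] and [3, 6]
Left sorted: [5]
Right sorted: [3, 6]
Merge [5] and [3, 6]
= [3, 5, 6]


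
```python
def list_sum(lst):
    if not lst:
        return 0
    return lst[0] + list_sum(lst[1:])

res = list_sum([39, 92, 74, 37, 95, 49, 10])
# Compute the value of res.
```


list_sum([39, 92, 74, 37, 95, 49, 10])
= 39 + list_sum([92, 74, 37, 95, 49, 10])
= 39 + 92 + list_sum([74, 37, 95, 49, 10])
= 39 + 92 + 74 + list_sum([37, 95, 49, 10])
= 39 + 92 + 74 + 37 + list_sum([95, 49, 10])
= 39 + 92 + 74 + 37 + 95 + list_sum([49, 10])
= 39 + 92 + 74 + 37 + 95 + 49 + list_sum([10])
= 39 + 92 + 74 + 37 + 95 + 49 + 10 + list_sum([])
= 39 + 92 + 74 + 37 + 95 + 49 + 10 + 0
= 396


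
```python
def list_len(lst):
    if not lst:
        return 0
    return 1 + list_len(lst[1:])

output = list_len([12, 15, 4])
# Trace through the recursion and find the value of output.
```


list_len([12, 15, 4])
= 1 + list_len([15, 4])
= 1 + 1 + list_len([4])
= 1 + 1 + 1 + list_len([])
= 1 + 1 + 1 + 0
= 3


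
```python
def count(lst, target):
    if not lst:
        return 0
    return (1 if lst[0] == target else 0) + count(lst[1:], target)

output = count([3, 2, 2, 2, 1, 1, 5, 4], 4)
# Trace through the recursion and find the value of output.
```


count([3, 2, 2, 2, 1, 1, 5, 4], 4)
lst[0]=3 != 4: 0 + count([2, 2, 2, 1, 1, 5, 4], 4)
lst[0]=2 != 4: 0 + count([2, 2, 1, 1, 5, 4], 4)
lst[0]=2 != 4: 0 + count([2, 1, 1, 5, 4], 4)
lst[0]=2 != 4: 0 + count([1, 1, 5, 4], 4)
lst[0]=1 != 4: 0 + count([1, 5, 4], 4)
lst[0]=1 != 4: 0 + count([5, 4], 4)
lst[0]=5 != 4: 0 + count([4], 4)
lst[0]=4 == 4: 1 + count([], 4)
= 1


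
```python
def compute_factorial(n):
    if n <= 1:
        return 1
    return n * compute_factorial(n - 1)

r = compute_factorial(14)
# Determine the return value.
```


compute_factorial(14)
= 14 * compute_factorial(13)
= 14 * 13 * compute_factorial(12)
= 14 * 13 * 12 * compute_factorial(11)
= 14 * 13 * 12 * 11 * compute_factorial(10)
= 14 * 13 * 12 * 11 * 10 * compute_factorial(9)
= 14 * 13 * 12 * 11 * 10 * 9 * compute_factorial(8)
= 14 * 13 * 12 * 11 * 10 * 9 * 8 * compute_factorial(7)
= 14 * 13 * 12 * 11 * 10 * 9 * 8 * 7 * compute_factorial(6)
= 14 * 13 * 12 * 11 * 10 * 9 * 8 * 7 * 6 * compute_factorial(5)
= 14 * 13 * 12 * 11 * 10 * 9 * 8 * 7 * 6 * 5 * compute_factorial(4)
= 14 * 13 * 12 * 11 * 10 * 9 * 8 * 7 * 6 * 5 * 4 * compute_factorial(3)
= 14 * 13 * 12 * 11 * 10 * 9 * 8 * 7 * 6 * 5 * 4 * 3 * compute_factorial(2)
= 14 * 13 * 12 * 11 * 10 * 9 * 8 * 7 * 6 * 5 * 4 * 3 * 2 * compute_factorial(1)
= 14 * 13 * 12 * 11 * 10 * 9 * 8 * 7 * 6 * 5 * 4 * 3 * 2 * 1
= 87178291200


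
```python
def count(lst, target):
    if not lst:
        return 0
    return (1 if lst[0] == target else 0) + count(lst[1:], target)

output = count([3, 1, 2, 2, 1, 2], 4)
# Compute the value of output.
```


count([3, 1, 2, 2, 1, 2], 4)
lst[0]=3 != 4: 0 + count([1, 2, 2, 1, 2], 4)
lst[0]=1 != 4: 0 + count([2, 2, 1, 2], 4)
lst[0]=2 != 4: 0 + count([2, 1, 2], 4)
lst[0]=2 != 4: 0 + count([1, 2], 4)
lst[0]=1 != 4: 0 + count([2], 4)
lst[0]=2 != 4: 0 + count([], 4)
= 0


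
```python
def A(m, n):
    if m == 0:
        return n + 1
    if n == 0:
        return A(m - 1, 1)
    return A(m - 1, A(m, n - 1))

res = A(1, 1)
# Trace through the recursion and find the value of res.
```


A(1, 1)
= A(0, A(1, 0))
First compute A(1, 0) = 2
= A(0, 2)
= 3


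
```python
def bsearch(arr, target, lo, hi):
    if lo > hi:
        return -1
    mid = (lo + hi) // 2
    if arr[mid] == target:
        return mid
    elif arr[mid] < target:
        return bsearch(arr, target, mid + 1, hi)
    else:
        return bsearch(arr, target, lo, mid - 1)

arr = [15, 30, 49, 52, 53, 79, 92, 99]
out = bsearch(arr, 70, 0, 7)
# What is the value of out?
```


bsearch(arr, 70, 0, 7)
lo=0, hi=7, mid=3, arr[mid]=52
52 < 70, search right half
lo=4, hi=7, mid=5, arr[mid]=79
79 > 70, search left half
lo=4, hi=4, mid=4, arr[mid]=53
53 < 70, search right half
lo > hi, target not found, return -1
= -1


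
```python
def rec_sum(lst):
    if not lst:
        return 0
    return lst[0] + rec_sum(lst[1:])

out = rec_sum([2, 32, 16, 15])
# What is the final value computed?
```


rec_sum([2, 32, 16, 15])
= 2 + rec_sum([32, 16, 15])
= 2 + 32 + rec_sum([16, 15])
= 2 + 32 + 16 + rec_sum([15])
= 2 + 32 + 16 + 15 + rec_sum([])
= 2 + 32 + 16 + 15 + 0
= 65


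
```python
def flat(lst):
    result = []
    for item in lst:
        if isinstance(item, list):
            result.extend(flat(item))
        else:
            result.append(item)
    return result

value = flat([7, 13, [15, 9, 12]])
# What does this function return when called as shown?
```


flat([7, 13, [15, 9, 12]])
Processing each element:
  7 is not a list -> append 7
  13 is not a list -> append 13
  [15, 9, 12] is a list -> flat recursively -> [15, 9, 12]
= [7, 13, 15, 9, 12]


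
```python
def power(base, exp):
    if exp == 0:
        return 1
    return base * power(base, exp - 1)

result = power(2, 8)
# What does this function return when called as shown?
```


power(2, 8)
= 2 * power(2, 7)
= 2 * 2 * power(2, 6)
= 2 * 2 * 2 * power(2, 5)
= 2 * 2 * 2 * 2 * power(2, 4)
= 2 * 2 * 2 * 2 * 2 * power(2, 3)
= 2 * 2 * 2 * 2 * 2 * 2 * power(2, 2)
= 2 * 2 * 2 * 2 * 2 * 2 * 2 * power(2, 1)
= 2 * 2 * 2 * 2 * 2 * 2 * 2 * 2 * power(2, 0)
= 2 * 2 * 2 * 2 * 2 * 2 * 2 * 2 * 1
= 256


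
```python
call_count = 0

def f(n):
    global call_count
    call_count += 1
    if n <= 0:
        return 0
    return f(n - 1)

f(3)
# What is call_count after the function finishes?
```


f(3) calls f(2) calls ... calls f(0)
Total calls: 3 + 1 (for base case) = 4


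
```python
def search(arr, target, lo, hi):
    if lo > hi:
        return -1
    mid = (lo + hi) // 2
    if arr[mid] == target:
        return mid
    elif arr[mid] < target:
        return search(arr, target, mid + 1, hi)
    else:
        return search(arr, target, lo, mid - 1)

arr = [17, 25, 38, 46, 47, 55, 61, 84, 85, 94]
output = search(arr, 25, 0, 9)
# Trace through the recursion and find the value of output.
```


search(arr, 25, 0, 9)
lo=0, hi=9, mid=4, arr[mid]=47
47 > 25, search left half
lo=0, hi=3, mid=1, arr[mid]=25
arr[1] == 25, found at index 1
= 1


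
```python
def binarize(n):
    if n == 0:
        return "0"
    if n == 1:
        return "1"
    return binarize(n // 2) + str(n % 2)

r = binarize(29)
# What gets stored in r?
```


binarize(29)
= binarize(14) + "1"
= binarize(7) + "0" + "1"
= binarize(3) + "1" + "0" + "1"
= binarize(1) + "1" + "1" + "0" + "1"
= "1" + "1" + "1" + "0" + "1"
= "11101"


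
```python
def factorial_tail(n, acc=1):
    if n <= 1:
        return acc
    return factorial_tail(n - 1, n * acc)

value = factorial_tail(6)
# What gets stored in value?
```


factorial_tail(6, 1)
= factorial_tail(5, 6 * 1) = factorial_tail(5, 6)
= factorial_tail(4, 5 * 6) = factorial_tail(4, 30)
= factorial_tail(3, 4 * 30) = factorial_tail(3, 120)
= factorial_tail(2, 3 * 120) = factorial_tail(2, 360)
= factorial_tail(1, 2 * 360) = factorial_tail(1, 720)
n <= 1, return acc = 720


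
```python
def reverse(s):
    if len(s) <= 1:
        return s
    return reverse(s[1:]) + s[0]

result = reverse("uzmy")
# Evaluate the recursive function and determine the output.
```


reverse("uzmy")
= reverse("zmy") + "u"
= reverse("my") + "z" + "u"
= reverse("y") + "m" + "z" + "u"
= "y" + "m" + "z" + "u"
= "ymzu"


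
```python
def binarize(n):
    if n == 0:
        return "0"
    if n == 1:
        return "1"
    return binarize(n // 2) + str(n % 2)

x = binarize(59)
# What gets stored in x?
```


binarize(59)
= binarize(29) + "1"
= binarize(14) + "1" + "1"
= binarize(7) + "0" + "1" + "1"
= binarize(3) + "1" + "0" + "1" + "1"
= binarize(1) + "1" + "1" + "0" + "1" + "1"
= "1" + "1" + "1" + "0" + "1" + "1"
= "111011"


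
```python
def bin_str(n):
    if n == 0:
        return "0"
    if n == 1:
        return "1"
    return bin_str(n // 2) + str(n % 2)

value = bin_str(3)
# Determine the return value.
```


bin_str(3)
= bin_str(1) + "1"
= "1" + "1"
= "11"


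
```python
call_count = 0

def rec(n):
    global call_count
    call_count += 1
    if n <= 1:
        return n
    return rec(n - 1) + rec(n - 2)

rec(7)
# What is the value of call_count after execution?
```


rec(7) calls rec(6) and rec(5); each non-base call branches into two more.
Let C(k) = total number of calls made by rec(k), including the call to rec(k) itself.
Base cases: C(0) = 1, C(1) = 1
Recurrence: C(k) = 1 + C(k-1) + C(k-2)
  C(2) = 1 + C(1) + C(0) = 1 + 1 + 1 = 3
  C(3) = 1 + C(2) + C(1) = 1 + 3 + 1 = 5
  C(4) = 1 + C(3) + C(2) = 1 + 5 + 3 = 9
  C(5) = 1 + C(4) + C(3) = 1 + 9 + 5 = 15
  C(6) = 1 + C(5) + C(4) = 1 + 15 + 9 = 25
  C(7) = 1 + C(6) + C(5) = 1 + 25 + 15 = 41
Total calls = C(7) = 41


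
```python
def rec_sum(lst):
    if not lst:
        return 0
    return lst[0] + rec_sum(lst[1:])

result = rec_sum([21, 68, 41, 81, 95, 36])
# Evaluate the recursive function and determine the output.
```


rec_sum([21, 68, 41, 81, 95, 36])
= 21 + rec_sum([68, 41, 81, 95, 36])
= 21 + 68 + rec_sum([41, 81, 95, 36])
= 21 + 68 + 41 + rec_sum([81, 95, 36])
= 21 + 68 + 41 + 81 + rec_sum([95, 36])
= 21 + 68 + 41 + 81 + 95 + rec_sum([36])
= 21 + 68 + 41 + 81 + 95 + 36 + rec_sum([])
= 21 + 68 + 41 + 81 + 95 + 36 + 0
= 342


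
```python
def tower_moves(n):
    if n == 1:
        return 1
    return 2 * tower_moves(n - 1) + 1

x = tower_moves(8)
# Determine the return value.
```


tower_moves(8)
= 2 * tower_moves(7) + 1
= 2 * (2 * tower_moves(6) + 1) + 1
= 2 * (2 * (2 * tower_moves(5) + 1) + 1) + 1
= 2 * (2 * (2 * (2 * tower_moves(4) + 1) + 1) + 1) + 1
= 2 * (2 * (2 * (2 * (2 * tower_moves(3) + 1) + 1) + 1) + 1) + 1
= 2 * (2 * (2 * (2 * (2 * (2 * tower_moves(2) + 1) + 1) + 1) + 1) + 1) + 1
= 2 * (2 * (2 * (2 * (2 * (2 * (2 * tower_moves(1) + 1) + 1) + 1) + 1) + 1) + 1) + 1
Now compute bottom-up:
tower_moves(1) = 1
tower_moves(2) = 2 * 1 + 1 = 3
tower_moves(3) = 2 * 3 + 1 = 7
tower_moves(4) = 2 * 7 + 1 = 15
tower_moves(5) = 2 * 15 + 1 = 31
tower_moves(6) = 2 * 31 + 1 = 63
tower_moves(7) = 2 * 63 + 1 = 127
tower_moves(8) = 2 * 127 + 1 = 255
= 255


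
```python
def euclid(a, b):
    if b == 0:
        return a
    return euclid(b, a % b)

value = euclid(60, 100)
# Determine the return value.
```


euclid(60, 100)
= euclid(100, 60 % 100) = euclid(100, 60)
= euclid(60, 100 % 60) = euclid(60, 40)
= euclid(40, 60 % 40) = euclid(40, 20)
= euclid(20, 40 % 20) = euclid(20, 0)
b == 0, return a = 20


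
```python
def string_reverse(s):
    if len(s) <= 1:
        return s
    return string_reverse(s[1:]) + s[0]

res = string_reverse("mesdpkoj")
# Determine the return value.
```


string_reverse("mesdpkoj")
= string_reverse("esdpkoj") + "m"
= string_reverse("sdpkoj") + "e" + "m"
= string_reverse("dpkoj") + "s" + "e" + "m"
= string_reverse("pkoj") + "d" + "s" + "e" + "m"
= string_reverse("koj") + "p" + "d" + "s" + "e" + "m"
= string_reverse("oj") + "k" + "p" + "d" + "s" + "e" + "m"
= string_reverse("j") + "o" + "k" + "p" + "d" + "s" + "e" + "m"
= "j" + "o" + "k" + "p" + "d" + "s" + "e" + "m"
= "jokpdsem"


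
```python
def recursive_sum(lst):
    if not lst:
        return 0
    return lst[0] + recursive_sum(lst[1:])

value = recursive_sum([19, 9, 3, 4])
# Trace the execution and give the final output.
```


recursive_sum([19, 9, 3, 4])
= 19 + recursive_sum([9, 3, 4])
= 19 + 9 + recursive_sum([3, 4])
= 19 + 9 + 3 + recursive_sum([4])
= 19 + 9 + 3 + 4 + recursive_sum([])
= 19 + 9 + 3 + 4 + 0
= 35


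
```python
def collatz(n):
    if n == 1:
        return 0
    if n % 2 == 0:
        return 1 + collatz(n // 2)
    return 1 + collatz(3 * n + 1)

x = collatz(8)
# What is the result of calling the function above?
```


collatz(8)
8 is even -> collatz(4)
4 is even -> collatz(2)
2 is even -> collatz(1)
Reached 1 after 3 steps
= 3


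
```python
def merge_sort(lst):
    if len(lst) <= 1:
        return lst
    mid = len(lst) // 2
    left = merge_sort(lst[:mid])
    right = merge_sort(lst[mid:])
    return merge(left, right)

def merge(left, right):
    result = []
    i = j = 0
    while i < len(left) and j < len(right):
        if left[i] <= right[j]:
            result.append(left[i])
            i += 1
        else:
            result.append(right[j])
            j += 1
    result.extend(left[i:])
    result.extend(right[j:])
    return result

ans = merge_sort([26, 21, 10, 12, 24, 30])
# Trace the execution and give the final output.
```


merge_sort([26, 21, 10, 12, 24, 30])
Split into [26, 21, 10] and [12, 24, 30]
Left sorted: [10, 21, 26]
Right sorted: [12, 24, 30]
Merge [10, 21, 26] and [12, 24, 30]
= [10, 12, 21, 24, 26, 30]


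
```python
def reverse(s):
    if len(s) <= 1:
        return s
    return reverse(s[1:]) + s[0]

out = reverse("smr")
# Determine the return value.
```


reverse("smr")
= reverse("mr") + "s"
= reverse("r") + "m" + "s"
= "r" + "m" + "s"
= "rms"


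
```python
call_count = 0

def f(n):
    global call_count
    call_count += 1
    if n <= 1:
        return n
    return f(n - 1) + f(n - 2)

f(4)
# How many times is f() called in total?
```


f(4) calls f(3) and f(2); each non-base call branches into two more.
Let C(k) = total number of calls made by f(k), including the call to f(k) itself.
Base cases: C(0) = 1, C(1) = 1
Recurrence: C(k) = 1 + C(k-1) + C(k-2)
  C(2) = 1 + C(1) + C(0) = 1 + 1 + 1 = 3
  C(3) = 1 + C(2) + C(1) = 1 + 3 + 1 = 5
  C(4) = 1 + C(3) + C(2) = 1 + 5 + 3 = 9
Total calls = C(4) = 9


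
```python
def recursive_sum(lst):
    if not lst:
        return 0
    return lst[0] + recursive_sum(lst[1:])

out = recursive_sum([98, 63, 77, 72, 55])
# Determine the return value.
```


recursive_sum([98, 63, 77, 72, 55])
= 98 + recursive_sum([63, 77, 72, 55])
= 98 + 63 + recursive_sum([77, 72, 55])
= 98 + 63 + 77 + recursive_sum([72, 55])
= 98 + 63 + 77 + 72 + recursive_sum([55])
= 98 + 63 + 77 + 72 + 55 + recursive_sum([])
= 98 + 63 + 77 + 72 + 55 + 0
= 365


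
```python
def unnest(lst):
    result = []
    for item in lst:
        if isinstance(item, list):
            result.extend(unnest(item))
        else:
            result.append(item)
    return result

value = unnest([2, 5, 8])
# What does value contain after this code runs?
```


unnest([2, 5, 8])
Processing each element:
  2 is not a list -> append 2
  5 is not a list -> append 5
  8 is not a list -> append 8
= [2, 5, 8]


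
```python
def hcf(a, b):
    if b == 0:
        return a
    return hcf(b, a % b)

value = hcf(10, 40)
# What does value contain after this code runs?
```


hcf(10, 40)
= hcf(40, 10 % 40) = hcf(40, 10)
= hcf(10, 40 % 10) = hcf(10, 0)
b == 0, return a = 10


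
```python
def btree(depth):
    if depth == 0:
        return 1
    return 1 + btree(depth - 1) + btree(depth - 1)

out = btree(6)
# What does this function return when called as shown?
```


btree(6)
= 1 + btree(5) + btree(5)
= 1 + 2 * btree(5)
btree(k) = 2^(k+1) - 1
btree(0) = 1
btree(1) = 3
btree(2) = 7
btree(3) = 15
btree(4) = 31
btree(6) = 2^7 - 1 = 127


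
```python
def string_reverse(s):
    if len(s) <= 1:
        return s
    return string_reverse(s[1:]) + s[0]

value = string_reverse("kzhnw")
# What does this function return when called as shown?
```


string_reverse("kzhnw")
= string_reverse("zhnw") + "k"
= string_reverse("hnw") + "z" + "k"
= string_reverse("nw") + "h" + "z" + "k"
= string_reverse("w") + "n" + "h" + "z" + "k"
= "w" + "n" + "h" + "z" + "k"
= "wnhzk"


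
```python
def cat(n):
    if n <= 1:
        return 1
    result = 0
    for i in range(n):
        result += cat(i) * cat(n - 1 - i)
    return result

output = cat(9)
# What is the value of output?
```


cat(9)
= sum of cat(i) * cat(9-1-i) for i in 0..8
First compute sub-values bottom-up:
  cat(0) = 1, cat(1) = 1
  cat(2) = 1*1 + 1*1 = 2
  cat(3) = 1*2 + 1*1 + 2*1 = 5
  cat(4) = 1*5 + 1*2 + 2*1 + 5*1 = 14
  cat(5) = 1*14 + 1*5 + 2*2 + 5*1 + 14*1 = 42
  cat(6) = 1*42 + 1*14 + 2*5 + 5*2 + 14*1 + 42*1 = 132
  cat(7) = 1*132 + 1*42 + 2*14 + 5*5 + 14*2 + 42*1 + 132*1 = 429
  cat(8) = 1*429 + 1*132 + 2*42 + 5*14 + 14*5 + 42*2 + 132*1 + 429*1 = 1430
Now cat(9):
  cat(0)*cat(8) = 1*1430 = 1430
  cat(1)*cat(7) = 1*429 = 429
  cat(2)*cat(6) = 2*132 = 264
  cat(3)*cat(5) = 5*42 = 210
  cat(4)*cat(4) = 14*14 = 196
  cat(5)*cat(3) = 42*5 = 210
  cat(6)*cat(2) = 132*2 = 264
  cat(7)*cat(1) = 429*1 = 429
  cat(8)*cat(0) = 1430*1 = 1430
= 1430 + 429 + 264 + 210 + 196 + 210 + 264 + 429 + 1430
= 4862


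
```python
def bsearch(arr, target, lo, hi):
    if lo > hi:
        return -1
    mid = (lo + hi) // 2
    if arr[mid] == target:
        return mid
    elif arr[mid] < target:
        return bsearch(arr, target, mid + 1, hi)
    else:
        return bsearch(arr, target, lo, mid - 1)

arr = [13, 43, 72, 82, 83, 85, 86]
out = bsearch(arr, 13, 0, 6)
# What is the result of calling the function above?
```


bsearch(arr, 13, 0, 6)
lo=0, hi=6, mid=3, arr[mid]=82
82 > 13, search left half
lo=0, hi=2, mid=1, arr[mid]=43
43 > 13, search left half
lo=0, hi=0, mid=0, arr[mid]=13
arr[0] == 13, found at index 0
= 0


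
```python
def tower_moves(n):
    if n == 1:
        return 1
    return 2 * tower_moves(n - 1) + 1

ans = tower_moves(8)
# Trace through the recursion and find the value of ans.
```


tower_moves(8)
= 2 * tower_moves(7) + 1
= 2 * (2 * tower_moves(6) + 1) + 1
= 2 * (2 * (2 * tower_moves(5) + 1) + 1) + 1
= 2 * (2 * (2 * (2 * tower_moves(4) + 1) + 1) + 1) + 1
= 2 * (2 * (2 * (2 * (2 * tower_moves(3) + 1) + 1) + 1) + 1) + 1
= 2 * (2 * (2 * (2 * (2 * (2 * tower_moves(2) + 1) + 1) + 1) + 1) + 1) + 1
= 2 * (2 * (2 * (2 * (2 * (2 * (2 * tower_moves(1) + 1) + 1) + 1) + 1) + 1) + 1) + 1
Now compute bottom-up:
tower_moves(1) = 1
tower_moves(2) = 2 * 1 + 1 = 3
tower_moves(3) = 2 * 3 + 1 = 7
tower_moves(4) = 2 * 7 + 1 = 15
tower_moves(5) = 2 * 15 + 1 = 31
tower_moves(6) = 2 * 31 + 1 = 63
tower_moves(7) = 2 * 63 + 1 = 127
tower_moves(8) = 2 * 127 + 1 = 255
= 255


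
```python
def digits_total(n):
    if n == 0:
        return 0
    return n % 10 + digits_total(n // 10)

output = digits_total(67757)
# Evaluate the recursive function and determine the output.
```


digits_total(67757)
= 7 + digits_total(6775)
= 7 + 5 + digits_total(677)
= 7 + 5 + 7 + digits_total(67)
= 7 + 5 + 7 + 7 + digits_total(6)
= 7 + 5 + 7 + 7 + 6 + digits_total(0)
= 7 + 5 + 7 + 7 + 6 + 0
= 32


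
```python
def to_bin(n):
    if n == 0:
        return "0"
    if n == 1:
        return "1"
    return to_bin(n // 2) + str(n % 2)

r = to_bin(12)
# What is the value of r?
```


to_bin(12)
= to_bin(6) + "0"
= to_bin(3) + "0" + "0"
= to_bin(1) + "1" + "0" + "0"
= "1" + "1" + "0" + "0"
= "1100"


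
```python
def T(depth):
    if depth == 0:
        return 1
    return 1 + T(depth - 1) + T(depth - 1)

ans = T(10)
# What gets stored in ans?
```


T(10)
= 1 + T(9) + T(9)
= 1 + 2 * T(9)
T(k) = 2^(k+1) - 1
T(0) = 1
T(1) = 3
T(2) = 7
T(3) = 15
T(4) = 31
T(10) = 2^11 - 1 = 2047


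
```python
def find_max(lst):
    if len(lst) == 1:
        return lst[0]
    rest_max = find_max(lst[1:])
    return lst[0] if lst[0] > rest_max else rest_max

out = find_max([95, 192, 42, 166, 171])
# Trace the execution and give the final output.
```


find_max([95, 192, 42, 166, 171])
= compare 95 with find_max([192, 42, 166, 171])
= compare 192 with find_max([42, 166, 171])
= compare 42 with find_max([166, 171])
= compare 166 with find_max([171])
Base: find_max([171]) = 171
compare 166 with 171: max = 171
compare 42 with 171: max = 171
compare 192 with 171: max = 192
compare 95 with 192: max = 192
= 192


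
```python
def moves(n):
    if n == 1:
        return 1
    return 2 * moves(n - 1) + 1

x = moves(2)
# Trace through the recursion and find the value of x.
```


moves(2)
= 2 * moves(1) + 1
Now compute bottom-up:
moves(1) = 1
moves(2) = 2 * 1 + 1 = 3
= 3


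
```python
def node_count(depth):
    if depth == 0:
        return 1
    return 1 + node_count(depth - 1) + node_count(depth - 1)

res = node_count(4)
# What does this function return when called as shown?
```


node_count(4)
= 1 + node_count(3) + node_count(3)
= 1 + 2 * node_count(3)
node_count(k) = 2^(k+1) - 1
node_count(0) = 1
node_count(1) = 3
node_count(2) = 7
node_count(3) = 15
node_count(4) = 31
node_count(4) = 2^5 - 1 = 31


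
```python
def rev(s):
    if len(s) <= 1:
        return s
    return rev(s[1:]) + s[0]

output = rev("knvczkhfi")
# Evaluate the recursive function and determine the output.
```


rev("knvczkhfi")
= rev("nvczkhfi") + "k"
= rev("vczkhfi") + "n" + "k"
= rev("czkhfi") + "v" + "n" + "k"
= rev("zkhfi") + "c" + "v" + "n" + "k"
= rev("khfi") + "z" + "c" + "v" + "n" + "k"
= rev("hfi") + "k" + "z" + "c" + "v" + "n" + "k"
= rev("fi") + "h" + "k" + "z" + "c" + "v" + "n" + "k"
= rev("i") + "f" + "h" + "k" + "z" + "c" + "v" + "n" + "k"
= "i" + "f" + "h" + "k" + "z" + "c" + "v" + "n" + "k"
= "ifhkzcvnk"


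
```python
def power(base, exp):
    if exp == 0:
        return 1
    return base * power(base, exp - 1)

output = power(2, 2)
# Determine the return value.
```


power(2, 2)
= 2 * power(2, 1)
= 2 * 2 * power(2, 0)
= 2 * 2 * 1
= 4


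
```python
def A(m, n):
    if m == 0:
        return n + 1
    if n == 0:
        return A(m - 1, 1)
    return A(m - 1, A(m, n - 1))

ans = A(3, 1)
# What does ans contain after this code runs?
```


A(3, 1)
= A(2, A(3, 0))
First compute A(3, 0) = 5
= A(2, 5)
= 13


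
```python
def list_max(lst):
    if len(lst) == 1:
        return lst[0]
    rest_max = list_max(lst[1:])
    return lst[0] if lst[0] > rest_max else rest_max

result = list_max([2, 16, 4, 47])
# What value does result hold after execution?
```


list_max([2, 16, 4, 47])
= compare 2 with list_max([16, 4, 47])
= compare 16 with list_max([4, 47])
= compare 4 with list_max([47])
Base: list_max([47]) = 47
compare 4 with 47: max = 47
compare 16 with 47: max = 47
compare 2 with 47: max = 47
= 47


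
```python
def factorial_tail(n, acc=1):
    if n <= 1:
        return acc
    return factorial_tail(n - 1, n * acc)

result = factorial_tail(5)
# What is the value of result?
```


factorial_tail(5, 1)
= factorial_tail(4, 5 * 1) = factorial_tail(4, 5)
= factorial_tail(3, 4 * 5) = factorial_tail(3, 20)
= factorial_tail(2, 3 * 20) = factorial_tail(2, 60)
= factorial_tail(1, 2 * 60) = factorial_tail(1, 120)
n <= 1, return acc = 120


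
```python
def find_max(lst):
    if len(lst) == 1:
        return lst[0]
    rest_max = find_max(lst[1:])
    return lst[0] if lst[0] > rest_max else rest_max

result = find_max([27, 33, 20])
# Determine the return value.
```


find_max([27, 33, 20])
= compare 27 with find_max([33, 20])
= compare 33 with find_max([20])
Base: find_max([20]) = 20
compare 33 with 20: max = 33
compare 27 with 33: max = 33
= 33


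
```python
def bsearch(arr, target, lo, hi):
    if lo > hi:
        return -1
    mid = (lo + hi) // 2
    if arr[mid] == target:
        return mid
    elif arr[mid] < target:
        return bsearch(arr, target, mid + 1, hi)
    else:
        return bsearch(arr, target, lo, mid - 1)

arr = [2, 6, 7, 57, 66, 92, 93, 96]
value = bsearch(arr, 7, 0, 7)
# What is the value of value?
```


bsearch(arr, 7, 0, 7)
lo=0, hi=7, mid=3, arr[mid]=57
57 > 7, search left half
lo=0, hi=2, mid=1, arr[mid]=6
6 < 7, search right half
lo=2, hi=2, mid=2, arr[mid]=7
arr[2] == 7, found at index 2
= 2
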